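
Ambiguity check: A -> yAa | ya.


balanced y^n…a^n: each string has a unique parse
Unambiguous


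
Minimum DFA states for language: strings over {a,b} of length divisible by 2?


Track length mod 2: states 0..1, accept at 0
Minimal DFA: 2 states


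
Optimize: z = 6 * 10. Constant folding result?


6 * 10 = 60 at compile time
Optimized: z = 60


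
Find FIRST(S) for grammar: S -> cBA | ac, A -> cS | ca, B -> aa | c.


Per alternative of S: FIRST(cBA) = {c}; FIRST(ac) = {a}
FIRST(S) = {a, c}


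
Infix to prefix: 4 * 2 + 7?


left-to-right (same/higher precedence on left): tree is (+ (* 4 2) 7)
Prefix: + * 4 2 7


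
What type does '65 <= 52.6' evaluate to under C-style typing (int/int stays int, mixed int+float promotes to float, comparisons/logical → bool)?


Operand types: int <= float
Rule: comparison yields bool
Result type: bool


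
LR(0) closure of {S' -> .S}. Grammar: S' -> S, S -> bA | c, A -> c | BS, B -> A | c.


Start: S' -> .S
For each item with dot before a nonterminal B, add B -> .γ for every B-production
Closure: [S' -> .S, S -> .bA, S -> .c]


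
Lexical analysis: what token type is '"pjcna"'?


Pattern: double-quoted sequence
Type: STRING_LITERAL


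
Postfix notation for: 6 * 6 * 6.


Left to right (same or higher precedence on left)
Postfix: 6 6 * 6 *


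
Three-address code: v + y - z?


Break into single-operator statements:
t1 = v + y
t2 = t1 - z


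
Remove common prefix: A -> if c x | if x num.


Common prefix: 'if'
Factored: A -> if A', A' -> c x | x num


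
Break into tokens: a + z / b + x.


Scan left to right, longest-match per lexeme
Tokens: ID(a), OP(+), ID(z), OP(/), ID(b), OP(+), ID(x)


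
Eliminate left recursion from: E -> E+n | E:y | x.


Left-recursive alternatives: E+n, E:y; non-recursive: x
Introduce E': E -> xE', E' -> +nE' | :yE' | ε


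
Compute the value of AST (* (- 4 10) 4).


Evaluate inner: (- 4 10) = -6
Evaluate root: (* -6 4) = -24
Result: -24


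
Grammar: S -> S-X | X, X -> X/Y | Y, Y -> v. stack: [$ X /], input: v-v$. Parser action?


no handle; shift 'v'
Action: shift


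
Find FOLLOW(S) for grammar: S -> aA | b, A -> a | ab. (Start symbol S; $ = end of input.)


$ ∈ FOLLOW(S). For each A -> αBβ: add FIRST(β)\{ε} to FOLLOW(B); if β nullable, add FOLLOW(A).
FOLLOW(S) = {$}


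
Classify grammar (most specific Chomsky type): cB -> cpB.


LHS has context (more than one symbol) and |LHS| ≤ |RHS|
Classification: Type 1 (Context-Sensitive)


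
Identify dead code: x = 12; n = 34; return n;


x is assigned but never read
Dead: 'x = 12'


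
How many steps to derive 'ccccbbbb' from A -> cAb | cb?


Derivation: A => cAb => ccAbb => cccAbbb => ccccbbbb
Steps: 4


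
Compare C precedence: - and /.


'/' is multiplicative (level 10); '-' is additive (level 9)
Higher level binds tighter
'/' has higher precedence than '-'


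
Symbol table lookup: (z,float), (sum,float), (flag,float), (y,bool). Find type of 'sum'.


Lookup 'sum' → type float


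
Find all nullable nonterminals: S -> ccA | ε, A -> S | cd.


A nonterminal is nullable iff some alternative derives ε (directly, or every symbol in it is nullable)
Nullable: {A, S}


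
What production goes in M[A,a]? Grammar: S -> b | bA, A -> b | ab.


For [A, a]: 'a' ∈ FIRST(ab)
Entry: A -> ab


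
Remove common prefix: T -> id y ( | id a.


Common prefix: 'id'
Factored: T -> id T', T' -> y ( | a


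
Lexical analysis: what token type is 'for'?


Pattern: reserved word
Type: KEYWORD


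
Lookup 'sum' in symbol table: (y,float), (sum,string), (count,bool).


Lookup 'sum' → type string


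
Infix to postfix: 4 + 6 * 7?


* has higher precedence, evaluate 6*7 first
Postfix: 4 6 7 * +


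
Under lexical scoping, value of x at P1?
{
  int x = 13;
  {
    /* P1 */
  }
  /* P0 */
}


P1's block does not declare x; resolves to the enclosing declaration at depth 0
x = 13


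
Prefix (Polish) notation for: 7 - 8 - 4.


left-to-right (same/higher precedence on left): tree is (- (- 7 8) 4)
Prefix: - - 7 8 4


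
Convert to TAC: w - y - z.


Break into single-operator statements:
t1 = w - y
t2 = t1 - z


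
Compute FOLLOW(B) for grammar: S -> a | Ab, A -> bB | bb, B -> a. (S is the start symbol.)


$ ∈ FOLLOW(S). For each A -> αBβ: add FIRST(β)\{ε} to FOLLOW(B); if β nullable, add FOLLOW(A).
FOLLOW(B) = {b}


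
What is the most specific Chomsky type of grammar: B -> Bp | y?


Left-linear: every RHS is a terminal or one nonterminal followed by a terminal
Classification: Type 3 (Regular)


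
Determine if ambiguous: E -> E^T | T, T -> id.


precedence layered via separate nonterminal T: deterministic
Unambiguous


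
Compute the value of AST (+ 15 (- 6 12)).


Evaluate inner: (- 6 12) = -6
Evaluate root: (+ 15 -6) = 9
Result: 9


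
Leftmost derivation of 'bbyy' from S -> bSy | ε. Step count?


Derivation: S => bSy => bbSyy => bbyy
Steps: 3


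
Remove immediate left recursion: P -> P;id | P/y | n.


Left-recursive alternatives: P;id, P/y; non-recursive: n
Introduce P': P -> nP', P' -> ;idP' | /yP' | ε


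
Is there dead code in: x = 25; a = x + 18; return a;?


x is read by a's definition; a is returned
No dead code


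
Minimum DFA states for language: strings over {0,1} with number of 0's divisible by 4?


Track (count of 0) mod 4: states 0..3, accept at 0
Minimal DFA: 4 states


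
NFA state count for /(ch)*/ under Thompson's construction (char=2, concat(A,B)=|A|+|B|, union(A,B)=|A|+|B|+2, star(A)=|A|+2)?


Syntax tree has 2 char leaf(s), 0 union(s), 1 star(s)
chars contribute 2×2 = 4; each union adds +2; each star adds +2
Total: 4 + 0 + 2 = 6 states


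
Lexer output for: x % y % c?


Scan left to right, longest-match per lexeme
Tokens: ID(x), OP(%), ID(y), OP(%), ID(c)


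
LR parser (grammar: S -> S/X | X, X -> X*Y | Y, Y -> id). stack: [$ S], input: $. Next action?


start symbol S on stack, input exhausted
Action: accept


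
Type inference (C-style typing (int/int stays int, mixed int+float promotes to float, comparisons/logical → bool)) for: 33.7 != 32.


Operand types: float != int
Rule: comparison yields bool
Result type: bool


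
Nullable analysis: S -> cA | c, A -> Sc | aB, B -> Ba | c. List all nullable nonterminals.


A nonterminal is nullable iff some alternative derives ε (directly, or every symbol in it is nullable)
Nullable: {}


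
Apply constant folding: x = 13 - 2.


13 - 2 = 11 at compile time
Optimized: x = 11


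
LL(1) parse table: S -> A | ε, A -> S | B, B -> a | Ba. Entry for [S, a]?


For [S, a]: 'a' ∈ FIRST(A)
Entry: S -> A


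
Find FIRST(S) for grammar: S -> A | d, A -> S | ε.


Per alternative of S: FIRST(A) = {d, ε}; FIRST(d) = {d}
FIRST(S) = {d, ε}


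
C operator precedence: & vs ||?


'&' is bitwise AND (level 5); '||' is logical OR (level 1)
Higher level binds tighter
'&' has higher precedence than '||'


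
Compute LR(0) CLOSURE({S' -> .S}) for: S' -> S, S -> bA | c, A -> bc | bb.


Start: S' -> .S
For each item with dot before a nonterminal B, add B -> .γ for every B-production
Closure: [S' -> .S, S -> .bA, S -> .c]


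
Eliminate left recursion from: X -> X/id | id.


Left-recursive alternatives: X/id; non-recursive: id
Introduce X': X -> idX', X' -> /idX' | ε


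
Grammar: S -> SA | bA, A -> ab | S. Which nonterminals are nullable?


A nonterminal is nullable iff some alternative derives ε (directly, or every symbol in it is nullable)
Nullable: {}


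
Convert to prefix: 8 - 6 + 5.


left-to-right (same/higher precedence on left): tree is (+ (- 8 6) 5)
Prefix: + - 8 6 5


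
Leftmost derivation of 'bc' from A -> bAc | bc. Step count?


Derivation: A => bc
Steps: 1


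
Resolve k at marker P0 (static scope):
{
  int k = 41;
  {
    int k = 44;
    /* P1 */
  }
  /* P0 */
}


k declared in the same block as P0
k = 41


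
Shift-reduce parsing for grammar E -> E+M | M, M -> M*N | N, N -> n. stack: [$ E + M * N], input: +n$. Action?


handle 'M*N' on top
Action: reduce (M -> M*N)


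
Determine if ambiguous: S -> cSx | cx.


balanced c^n…x^n: each string has a unique parse
Unambiguous


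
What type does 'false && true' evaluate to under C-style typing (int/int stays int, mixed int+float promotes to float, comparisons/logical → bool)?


Operand types: bool && bool
Rule: logical operators take bool operands and yield bool
Result type: bool


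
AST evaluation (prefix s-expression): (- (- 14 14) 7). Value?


Evaluate inner: (- 14 14) = 0
Evaluate root: (- 0 7) = -7
Result: -7


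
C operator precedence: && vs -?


'-' is additive (level 9); '&&' is logical AND (level 2)
Higher level binds tighter
'-' has higher precedence than '&&'


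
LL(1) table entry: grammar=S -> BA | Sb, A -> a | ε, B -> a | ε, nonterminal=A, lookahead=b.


For [A, b]: ε is nullable and 'b' ∈ FOLLOW(A)
Entry: A -> ε


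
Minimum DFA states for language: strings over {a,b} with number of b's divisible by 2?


Track (count of b) mod 2: states 0..1, accept at 0
Minimal DFA: 2 states


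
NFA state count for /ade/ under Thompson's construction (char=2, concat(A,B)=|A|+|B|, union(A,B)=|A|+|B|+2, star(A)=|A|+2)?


Syntax tree has 3 char leaf(s), 0 union(s), 0 star(s)
chars contribute 3×2 = 6; each union adds +2; each star adds +2
Total: 6 + 0 + 0 = 6 states


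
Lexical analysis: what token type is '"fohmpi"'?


Pattern: double-quoted sequence
Type: STRING_LITERAL


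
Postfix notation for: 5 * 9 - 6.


Left to right (same or higher precedence on left)
Postfix: 5 9 * 6 -


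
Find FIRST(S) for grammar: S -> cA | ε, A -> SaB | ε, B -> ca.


Per alternative of S: FIRST(cA) = {c}; FIRST(ε) = {ε}
FIRST(S) = {c, ε}


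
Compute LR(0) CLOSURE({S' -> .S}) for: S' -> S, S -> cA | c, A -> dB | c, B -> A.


Start: S' -> .S
For each item with dot before a nonterminal B, add B -> .γ for every B-production
Closure: [S' -> .S, S -> .cA, S -> .c]


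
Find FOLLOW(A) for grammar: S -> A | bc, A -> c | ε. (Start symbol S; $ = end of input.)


$ ∈ FOLLOW(S). For each A -> αBβ: add FIRST(β)\{ε} to FOLLOW(B); if β nullable, add FOLLOW(A).
FOLLOW(A) = {$}


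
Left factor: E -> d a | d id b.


Common prefix: 'd'
Factored: E -> d E', E' -> a | id b


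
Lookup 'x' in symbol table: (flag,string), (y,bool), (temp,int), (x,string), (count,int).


Lookup 'x' → type string


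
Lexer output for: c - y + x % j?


Scan left to right, longest-match per lexeme
Tokens: ID(c), OP(-), ID(y), OP(+), ID(x), OP(%), ID(j)


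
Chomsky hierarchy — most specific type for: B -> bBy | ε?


Single nonterminal LHS, but b^n y^n is not regular
Classification: Type 2 (Context-Free)


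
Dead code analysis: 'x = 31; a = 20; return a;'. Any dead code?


x is assigned but never read
Dead: 'x = 31'


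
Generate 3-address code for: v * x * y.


Break into single-operator statements:
t1 = v * x
t2 = t1 * y


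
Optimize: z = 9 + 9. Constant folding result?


9 + 9 = 18 at compile time
Optimized: z = 18


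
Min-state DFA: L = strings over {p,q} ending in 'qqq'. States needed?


Track the longest suffix of input matching a prefix of 'qqq': 4 classes (prefixes of length 0..3)
Minimal DFA: 4 states


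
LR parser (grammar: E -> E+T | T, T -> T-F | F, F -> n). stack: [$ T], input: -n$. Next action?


shift '-' to continue T -> T-F
Action: shift


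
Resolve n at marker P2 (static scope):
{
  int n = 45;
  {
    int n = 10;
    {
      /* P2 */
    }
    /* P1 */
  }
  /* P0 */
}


P2's block does not declare n; resolves to the enclosing declaration at depth 1
n = 10


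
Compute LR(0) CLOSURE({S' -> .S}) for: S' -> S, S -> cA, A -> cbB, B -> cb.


Start: S' -> .S
For each item with dot before a nonterminal B, add B -> .γ for every B-production
Closure: [S' -> .S, S -> .cA]


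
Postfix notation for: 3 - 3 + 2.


Left to right (same or higher precedence on left)
Postfix: 3 3 - 2 +


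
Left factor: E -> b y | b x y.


Common prefix: 'b'
Factored: E -> b E', E' -> y | x y


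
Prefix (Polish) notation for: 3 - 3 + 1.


left-to-right (same/higher precedence on left): tree is (+ (- 3 3) 1)
Prefix: + - 3 3 1


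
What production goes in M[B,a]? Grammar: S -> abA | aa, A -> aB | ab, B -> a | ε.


For [B, a]: 'a' ∈ FIRST(a)
Entry: B -> a


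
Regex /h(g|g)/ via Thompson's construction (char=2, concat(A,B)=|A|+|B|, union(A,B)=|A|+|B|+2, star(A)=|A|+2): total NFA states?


Syntax tree has 3 char leaf(s), 1 union(s), 0 star(s)
chars contribute 3×2 = 6; each union adds +2; each star adds +2
Total: 6 + 2 + 0 = 8 states


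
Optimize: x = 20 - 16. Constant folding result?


20 - 16 = 4 at compile time
Optimized: x = 4


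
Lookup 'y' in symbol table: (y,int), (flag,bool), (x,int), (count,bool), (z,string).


Lookup 'y' → type int


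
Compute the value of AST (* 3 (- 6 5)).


Evaluate inner: (- 6 5) = 1
Evaluate root: (* 3 1) = 3
Result: 3


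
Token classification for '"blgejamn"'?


Pattern: double-quoted sequence
Type: STRING_LITERAL


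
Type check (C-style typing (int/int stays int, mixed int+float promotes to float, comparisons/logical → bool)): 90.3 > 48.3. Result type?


Operand types: float > float
Rule: comparison yields bool
Result type: bool


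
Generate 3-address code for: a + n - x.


Break into single-operator statements:
t1 = a + n
t2 = t1 - x


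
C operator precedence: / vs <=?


'/' is multiplicative (level 10); '<=' is relational (level 7)
Higher level binds tighter
'/' has higher precedence than '<='


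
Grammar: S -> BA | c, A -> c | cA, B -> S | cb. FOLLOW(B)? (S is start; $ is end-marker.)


$ ∈ FOLLOW(S). For each A -> αBβ: add FIRST(β)\{ε} to FOLLOW(B); if β nullable, add FOLLOW(A).
FOLLOW(B) = {c}


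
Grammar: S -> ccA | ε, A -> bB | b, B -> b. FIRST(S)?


Per alternative of S: FIRST(ccA) = {c}; FIRST(ε) = {ε}
FIRST(S) = {c, ε}


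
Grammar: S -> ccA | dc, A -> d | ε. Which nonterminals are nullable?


A nonterminal is nullable iff some alternative derives ε (directly, or every symbol in it is nullable)
Nullable: {A}


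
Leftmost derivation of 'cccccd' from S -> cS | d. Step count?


Derivation: S => cS => ccS => cccS => ccccS => cccccS => cccccd
Steps: 6


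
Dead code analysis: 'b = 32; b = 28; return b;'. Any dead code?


first assignment to b is overwritten before any read
Dead: 'b = 32'


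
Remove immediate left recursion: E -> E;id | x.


Left-recursive alternatives: E;id; non-recursive: x
Introduce E': E -> xE', E' -> ;idE' | ε


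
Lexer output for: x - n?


Scan left to right, longest-match per lexeme
Tokens: ID(x), OP(-), ID(n)


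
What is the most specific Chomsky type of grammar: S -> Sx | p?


Left-linear: every RHS is a terminal or one nonterminal followed by a terminal
Classification: Type 3 (Regular)


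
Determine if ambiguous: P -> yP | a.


right-linear, alternatives start with distinct terminals 'y' vs 'a': unique leftmost derivation
Unambiguous


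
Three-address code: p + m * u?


Break into single-operator statements:
t1 = m * u
t2 = p + t1


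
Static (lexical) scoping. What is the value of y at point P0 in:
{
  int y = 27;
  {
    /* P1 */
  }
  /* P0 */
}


y declared in the same block as P0
y = 27


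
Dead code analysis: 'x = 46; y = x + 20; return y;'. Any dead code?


x is read by y's definition; y is returned
No dead code


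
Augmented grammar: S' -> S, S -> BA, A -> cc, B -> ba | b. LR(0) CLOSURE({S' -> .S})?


Start: S' -> .S
For each item with dot before a nonterminal B, add B -> .γ for every B-production
Closure: [S' -> .S, S -> .BA, B -> .ba, B -> .b]


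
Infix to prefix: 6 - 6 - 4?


left-to-right (same/higher precedence on left): tree is (- (- 6 6) 4)
Prefix: - - 6 6 4


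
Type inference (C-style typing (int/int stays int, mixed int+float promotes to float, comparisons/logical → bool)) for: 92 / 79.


Operand types: int / int
Rule: mixed int/float promotes to float; int/int stays int
Result type: int


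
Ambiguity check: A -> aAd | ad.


balanced a^n…d^n: each string has a unique parse
Unambiguous


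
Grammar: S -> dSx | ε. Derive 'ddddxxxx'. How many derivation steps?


Derivation: S => dSx => ddSxx => dddSxxx => ddddSxxxx => ddddxxxx
Steps: 5


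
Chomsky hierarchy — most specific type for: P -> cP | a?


Right-linear: every RHS is a terminal or a terminal followed by one nonterminal
Classification: Type 3 (Regular)


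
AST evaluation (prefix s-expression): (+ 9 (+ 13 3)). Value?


Evaluate inner: (+ 13 3) = 16
Evaluate root: (+ 9 16) = 25
Result: 25


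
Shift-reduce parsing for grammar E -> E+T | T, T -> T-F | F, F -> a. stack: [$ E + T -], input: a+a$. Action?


no handle; shift 'a'
Action: shift


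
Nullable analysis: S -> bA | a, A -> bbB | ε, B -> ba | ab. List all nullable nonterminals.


A nonterminal is nullable iff some alternative derives ε (directly, or every symbol in it is nullable)
Nullable: {A}


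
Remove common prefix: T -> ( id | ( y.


Common prefix: '('
Factored: T -> ( T', T' -> id | y


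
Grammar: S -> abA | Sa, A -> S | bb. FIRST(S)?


Per alternative of S: FIRST(abA) = {a}; FIRST(Sa) = {a}
FIRST(S) = {a}


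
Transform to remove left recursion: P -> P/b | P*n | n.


Left-recursive alternatives: P/b, P*n; non-recursive: n
Introduce P': P -> nP', P' -> /bP' | *nP' | ε


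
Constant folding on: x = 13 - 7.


13 - 7 = 6 at compile time
Optimized: x = 6


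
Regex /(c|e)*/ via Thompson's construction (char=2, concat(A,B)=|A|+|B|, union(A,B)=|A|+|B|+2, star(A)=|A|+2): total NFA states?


Syntax tree has 2 char leaf(s), 1 union(s), 1 star(s)
chars contribute 2×2 = 4; each union adds +2; each star adds +2
Total: 4 + 2 + 2 = 8 states


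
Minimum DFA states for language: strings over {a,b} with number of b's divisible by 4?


Track (count of b) mod 4: states 0..3, accept at 0
Minimal DFA: 4 states


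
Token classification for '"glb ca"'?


Pattern: double-quoted sequence
Type: STRING_LITERAL


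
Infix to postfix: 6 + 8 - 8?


Left to right (same or higher precedence on left)
Postfix: 6 8 + 8 -


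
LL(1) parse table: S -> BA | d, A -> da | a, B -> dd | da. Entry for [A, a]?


For [A, a]: 'a' ∈ FIRST(a)
Entry: A -> a


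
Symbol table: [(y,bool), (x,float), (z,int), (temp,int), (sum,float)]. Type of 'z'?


Lookup 'z' → type int


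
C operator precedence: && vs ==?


'==' is equality (level 6); '&&' is logical AND (level 2)
Higher level binds tighter
'==' has higher precedence than '&&'


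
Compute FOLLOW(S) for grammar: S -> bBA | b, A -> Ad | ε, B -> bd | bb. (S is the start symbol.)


$ ∈ FOLLOW(S). For each A -> αBβ: add FIRST(β)\{ε} to FOLLOW(B); if β nullable, add FOLLOW(A).
FOLLOW(S) = {$}


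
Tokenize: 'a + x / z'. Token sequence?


Scan left to right, longest-match per lexeme
Tokens: ID(a), OP(+), ID(x), OP(/), ID(z)


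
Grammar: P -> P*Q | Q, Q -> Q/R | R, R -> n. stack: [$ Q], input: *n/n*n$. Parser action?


lookahead ∉ {/} so Q won't extend; reduce P -> Q
Action: reduce (P -> Q)


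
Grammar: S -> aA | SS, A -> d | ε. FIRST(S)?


Per alternative of S: FIRST(aA) = {a}; FIRST(SS) = {a}
FIRST(S) = {a}


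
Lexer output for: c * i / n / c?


Scan left to right, longest-match per lexeme
Tokens: ID(c), OP(*), ID(i), OP(/), ID(n), OP(/), ID(c)


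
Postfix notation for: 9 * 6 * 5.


Left to right (same or higher precedence on left)
Postfix: 9 6 * 5 *


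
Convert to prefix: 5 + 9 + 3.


left-to-right (same/higher precedence on left): tree is (+ (+ 5 9) 3)
Prefix: + + 5 9 3


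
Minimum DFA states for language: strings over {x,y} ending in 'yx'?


Track the longest suffix of input matching a prefix of 'yx': 3 classes (prefixes of length 0..2)
Minimal DFA: 3 states


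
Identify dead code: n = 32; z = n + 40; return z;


n is read by z's definition; z is returned
No dead code


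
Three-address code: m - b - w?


Break into single-operator statements:
t1 = m - b
t2 = t1 - w


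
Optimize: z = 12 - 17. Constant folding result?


12 - 17 = -5 at compile time
Optimized: z = -5


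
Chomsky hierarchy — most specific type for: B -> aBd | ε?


Single nonterminal LHS, but a^n d^n is not regular
Classification: Type 2 (Context-Free)


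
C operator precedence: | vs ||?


'|' is bitwise OR (level 3); '||' is logical OR (level 1)
Higher level binds tighter
'|' has higher precedence than '||'


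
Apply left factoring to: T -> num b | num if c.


Common prefix: 'num'
Factored: T -> num T', T' -> b | if c


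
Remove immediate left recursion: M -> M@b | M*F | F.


Left-recursive alternatives: M@b, M*F; non-recursive: F
Introduce M': M -> FM', M' -> @bM' | *FM' | ε


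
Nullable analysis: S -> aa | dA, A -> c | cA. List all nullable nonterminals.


A nonterminal is nullable iff some alternative derives ε (directly, or every symbol in it is nullable)
Nullable: {}


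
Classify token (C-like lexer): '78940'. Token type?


Pattern: digits only
Type: INTEGER_LITERAL


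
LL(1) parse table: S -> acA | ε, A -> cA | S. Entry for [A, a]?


For [A, a]: 'a' ∈ FIRST(S)
Entry: A -> S


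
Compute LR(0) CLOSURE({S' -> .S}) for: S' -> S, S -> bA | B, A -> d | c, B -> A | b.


Start: S' -> .S
For each item with dot before a nonterminal B, add B -> .γ for every B-production
Closure: [S' -> .S, S -> .bA, S -> .B, B -> .A, B -> .b, A -> .d, A -> .c]


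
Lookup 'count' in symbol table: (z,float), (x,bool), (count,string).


Lookup 'count' → type string


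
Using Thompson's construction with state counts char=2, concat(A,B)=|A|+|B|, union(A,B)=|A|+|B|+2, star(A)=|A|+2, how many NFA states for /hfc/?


Syntax tree has 3 char leaf(s), 0 union(s), 0 star(s)
chars contribute 3×2 = 6; each union adds +2; each star adds +2
Total: 6 + 0 + 0 = 6 states


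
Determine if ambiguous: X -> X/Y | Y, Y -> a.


precedence layered via separate nonterminal Y: deterministic
Unambiguous


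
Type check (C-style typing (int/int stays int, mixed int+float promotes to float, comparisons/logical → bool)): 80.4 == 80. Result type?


Operand types: float == int
Rule: comparison yields bool
Result type: bool


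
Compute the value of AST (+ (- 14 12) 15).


Evaluate inner: (- 14 12) = 2
Evaluate root: (+ 2 15) = 17
Result: 17


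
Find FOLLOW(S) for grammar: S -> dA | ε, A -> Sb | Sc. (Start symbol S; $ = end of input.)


$ ∈ FOLLOW(S). For each A -> αBβ: add FIRST(β)\{ε} to FOLLOW(B); if β nullable, add FOLLOW(A).
FOLLOW(S) = {$, b, c}


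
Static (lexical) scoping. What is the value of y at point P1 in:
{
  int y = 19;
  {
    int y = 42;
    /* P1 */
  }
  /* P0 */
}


y declared in the same block as P1
y = 42


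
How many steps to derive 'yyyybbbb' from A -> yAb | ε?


Derivation: A => yAb => yyAbb => yyyAbbb => yyyyAbbbb => yyyybbbb
Steps: 5


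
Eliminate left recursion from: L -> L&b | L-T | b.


Left-recursive alternatives: L&b, L-T; non-recursive: b
Introduce L': L -> bL', L' -> &bL' | -TL' | ε


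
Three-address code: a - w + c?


Break into single-operator statements:
t1 = a - w
t2 = t1 + c


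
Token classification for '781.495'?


Pattern: digits with a decimal point
Type: FLOAT_LITERAL


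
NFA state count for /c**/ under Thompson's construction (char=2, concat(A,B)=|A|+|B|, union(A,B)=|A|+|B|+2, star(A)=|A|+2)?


Syntax tree has 1 char leaf(s), 0 union(s), 2 star(s)
chars contribute 1×2 = 2; each union adds +2; each star adds +2
Total: 2 + 0 + 4 = 6 states


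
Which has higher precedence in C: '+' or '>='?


'+' is additive (level 9); '>=' is relational (level 7)
Higher level binds tighter
'+' has higher precedence than '>='


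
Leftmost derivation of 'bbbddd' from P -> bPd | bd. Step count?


Derivation: P => bPd => bbPdd => bbbddd
Steps: 3


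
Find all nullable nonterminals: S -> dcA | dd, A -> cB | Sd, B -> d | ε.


A nonterminal is nullable iff some alternative derives ε (directly, or every symbol in it is nullable)
Nullable: {B}


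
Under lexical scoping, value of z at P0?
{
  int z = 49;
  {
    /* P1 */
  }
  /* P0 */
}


z declared in the same block as P0
z = 49


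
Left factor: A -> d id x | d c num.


Common prefix: 'd'
Factored: A -> d A', A' -> id x | c num


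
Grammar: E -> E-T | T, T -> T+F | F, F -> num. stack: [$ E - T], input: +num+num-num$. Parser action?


'+' can extend T; shift to build T -> T+F
Action: shift


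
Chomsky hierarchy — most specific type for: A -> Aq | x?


Left-linear: every RHS is a terminal or one nonterminal followed by a terminal
Classification: Type 3 (Regular)


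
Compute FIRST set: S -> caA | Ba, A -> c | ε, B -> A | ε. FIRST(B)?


Per alternative of B: FIRST(A) = {c, ε}; FIRST(ε) = {ε}
FIRST(B) = {c, ε}


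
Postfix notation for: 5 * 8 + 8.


Left to right (same or higher precedence on left)
Postfix: 5 8 * 8 +


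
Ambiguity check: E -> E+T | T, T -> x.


precedence layered via separate nonterminal T: deterministic
Unambiguous


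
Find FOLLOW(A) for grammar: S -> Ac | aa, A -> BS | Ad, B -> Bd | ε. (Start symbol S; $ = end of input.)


$ ∈ FOLLOW(S). For each A -> αBβ: add FIRST(β)\{ε} to FOLLOW(B); if β nullable, add FOLLOW(A).
FOLLOW(A) = {c, d}


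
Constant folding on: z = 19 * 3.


19 * 3 = 57 at compile time
Optimized: z = 57


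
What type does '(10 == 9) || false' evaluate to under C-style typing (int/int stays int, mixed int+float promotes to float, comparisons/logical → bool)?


Operand types: bool || bool
Rule: logical operators take bool operands and yield bool
Result type: bool


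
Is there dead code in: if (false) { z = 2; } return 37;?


condition is constant false, so the whole block is unreachable
Dead: 'if (false) { z = 2; }'


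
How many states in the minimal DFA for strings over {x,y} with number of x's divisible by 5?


Track (count of x) mod 5: states 0..4, accept at 0
Minimal DFA: 5 states


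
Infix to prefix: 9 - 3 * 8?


'*' binds tighter: tree is (- 9 (* 3 8))
Prefix: - 9 * 3 8


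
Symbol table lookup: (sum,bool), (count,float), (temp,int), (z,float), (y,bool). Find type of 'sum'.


Lookup 'sum' → type bool


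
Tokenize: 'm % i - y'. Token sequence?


Scan left to right, longest-match per lexeme
Tokens: ID(m), OP(%), ID(i), OP(-), ID(y)


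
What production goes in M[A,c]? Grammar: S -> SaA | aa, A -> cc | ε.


For [A, c]: 'c' ∈ FIRST(cc)
Entry: A -> cc


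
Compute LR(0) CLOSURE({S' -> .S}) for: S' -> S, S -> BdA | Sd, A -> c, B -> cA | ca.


Start: S' -> .S
For each item with dot before a nonterminal B, add B -> .γ for every B-production
Closure: [S' -> .S, S -> .BdA, S -> .Sd, B -> .cA, B -> .ca]


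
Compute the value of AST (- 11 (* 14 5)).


Evaluate inner: (* 14 5) = 70
Evaluate root: (- 11 70) = -59
Result: -59


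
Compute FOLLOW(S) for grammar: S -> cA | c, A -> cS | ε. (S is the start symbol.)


$ ∈ FOLLOW(S). For each A -> αBβ: add FIRST(β)\{ε} to FOLLOW(B); if β nullable, add FOLLOW(A).
FOLLOW(S) = {$}


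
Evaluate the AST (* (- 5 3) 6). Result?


Evaluate inner: (- 5 3) = 2
Evaluate root: (* 2 6) = 12
Result: 12


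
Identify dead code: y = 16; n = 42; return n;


y is assigned but never read
Dead: 'y = 16'


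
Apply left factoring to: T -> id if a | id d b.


Common prefix: 'id'
Factored: T -> id T', T' -> if a | d b


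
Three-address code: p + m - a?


Break into single-operator statements:
t1 = p + m
t2 = t1 - a


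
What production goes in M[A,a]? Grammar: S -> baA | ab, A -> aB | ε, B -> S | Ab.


For [A, a]: 'a' ∈ FIRST(aB)
Entry: A -> aB


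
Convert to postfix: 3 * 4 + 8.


Left to right (same or higher precedence on left)
Postfix: 3 4 * 8 +


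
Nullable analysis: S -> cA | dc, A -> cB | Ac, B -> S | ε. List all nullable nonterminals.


A nonterminal is nullable iff some alternative derives ε (directly, or every symbol in it is nullable)
Nullable: {B}


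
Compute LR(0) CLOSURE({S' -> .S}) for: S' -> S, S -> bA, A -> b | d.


Start: S' -> .S
For each item with dot before a nonterminal B, add B -> .γ for every B-production
Closure: [S' -> .S, S -> .bA]


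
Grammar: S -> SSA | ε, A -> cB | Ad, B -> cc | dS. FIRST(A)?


Per alternative of A: FIRST(cB) = {c}; FIRST(Ad) = {c}
FIRST(A) = {c}


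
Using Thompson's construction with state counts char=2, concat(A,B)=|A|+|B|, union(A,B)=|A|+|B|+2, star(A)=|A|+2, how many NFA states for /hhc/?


Syntax tree has 3 char leaf(s), 0 union(s), 0 star(s)
chars contribute 3×2 = 6; each union adds +2; each star adds +2
Total: 6 + 0 + 0 = 6 states


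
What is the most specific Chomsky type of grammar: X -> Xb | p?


Left-linear: every RHS is a terminal or one nonterminal followed by a terminal
Classification: Type 3 (Regular)


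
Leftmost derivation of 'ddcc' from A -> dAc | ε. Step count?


Derivation: A => dAc => ddAcc => ddcc
Steps: 3


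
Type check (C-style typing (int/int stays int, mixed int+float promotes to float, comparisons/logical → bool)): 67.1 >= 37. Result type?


Operand types: float >= int
Rule: comparison yields bool
Result type: bool


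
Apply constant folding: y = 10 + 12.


10 + 12 = 22 at compile time
Optimized: y = 22


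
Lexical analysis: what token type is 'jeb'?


Pattern: letter/underscore followed by alphanumerics, not a keyword
Type: IDENTIFIER


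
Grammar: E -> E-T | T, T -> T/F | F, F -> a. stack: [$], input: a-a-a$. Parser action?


no handle on stack; shift 'a'
Action: shift


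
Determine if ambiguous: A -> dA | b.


right-linear, alternatives start with distinct terminals 'd' vs 'b': unique leftmost derivation
Unambiguous


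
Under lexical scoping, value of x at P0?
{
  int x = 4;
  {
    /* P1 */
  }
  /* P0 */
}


x declared in the same block as P0
x = 4


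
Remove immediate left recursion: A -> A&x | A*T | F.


Left-recursive alternatives: A&x, A*T; non-recursive: F
Introduce A': A -> FA', A' -> &xA' | *TA' | ε


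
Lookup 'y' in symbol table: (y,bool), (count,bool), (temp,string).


Lookup 'y' → type bool


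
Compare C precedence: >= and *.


'*' is multiplicative (level 10); '>=' is relational (level 7)
Higher level binds tighter
'*' has higher precedence than '>='


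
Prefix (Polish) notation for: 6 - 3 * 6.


'*' binds tighter: tree is (- 6 (* 3 6))
Prefix: - 6 * 3 6


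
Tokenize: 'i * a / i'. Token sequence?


Scan left to right, longest-match per lexeme
Tokens: ID(i), OP(*), ID(a), OP(/), ID(i)


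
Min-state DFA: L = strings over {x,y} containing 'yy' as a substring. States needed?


KMP-style automaton: 2 progress states + 1 absorbing accept = 3
Minimal DFA: 3 states


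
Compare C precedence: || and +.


'+' is additive (level 9); '||' is logical OR (level 1)
Higher level binds tighter
'+' has higher precedence than '||'


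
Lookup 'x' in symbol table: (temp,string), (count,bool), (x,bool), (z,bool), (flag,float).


Lookup 'x' → type bool


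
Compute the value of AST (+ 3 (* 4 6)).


Evaluate inner: (* 4 6) = 24
Evaluate root: (+ 3 24) = 27
Result: 27


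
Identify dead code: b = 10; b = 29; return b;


first assignment to b is overwritten before any read
Dead: 'b = 10'


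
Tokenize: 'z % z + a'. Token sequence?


Scan left to right, longest-match per lexeme
Tokens: ID(z), OP(%), ID(z), OP(+), ID(a)


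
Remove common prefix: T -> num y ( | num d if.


Common prefix: 'num'
Factored: T -> num T', T' -> y ( | d if


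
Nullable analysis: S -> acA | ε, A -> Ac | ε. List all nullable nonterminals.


A nonterminal is nullable iff some alternative derives ε (directly, or every symbol in it is nullable)
Nullable: {A, S}


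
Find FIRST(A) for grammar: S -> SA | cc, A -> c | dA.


Per alternative of A: FIRST(c) = {c}; FIRST(dA) = {d}
FIRST(A) = {c, d}


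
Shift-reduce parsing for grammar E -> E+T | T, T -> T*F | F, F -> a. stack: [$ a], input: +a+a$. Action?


'a' on top is the handle for F -> a
Action: reduce (F -> a)


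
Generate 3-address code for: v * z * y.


Break into single-operator statements:
t1 = v * z
t2 = t1 * y


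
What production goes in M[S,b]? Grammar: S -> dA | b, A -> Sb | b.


For [S, b]: 'b' ∈ FIRST(b)
Entry: S -> b


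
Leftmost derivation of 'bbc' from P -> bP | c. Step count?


Derivation: P => bP => bbP => bbc
Steps: 3


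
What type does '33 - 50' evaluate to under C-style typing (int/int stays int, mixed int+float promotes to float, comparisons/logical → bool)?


Operand types: int - int
Rule: mixed int/float promotes to float; int/int stays int
Result type: int


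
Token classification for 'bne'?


Pattern: letter/underscore followed by alphanumerics, not a keyword
Type: IDENTIFIER


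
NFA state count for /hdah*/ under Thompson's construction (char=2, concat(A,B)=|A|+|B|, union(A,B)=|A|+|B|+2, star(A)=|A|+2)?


Syntax tree has 4 char leaf(s), 0 union(s), 1 star(s)
chars contribute 4×2 = 8; each union adds +2; each star adds +2
Total: 8 + 0 + 2 = 10 states


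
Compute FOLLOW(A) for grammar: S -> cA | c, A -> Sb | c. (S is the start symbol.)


$ ∈ FOLLOW(S). For each A -> αBβ: add FIRST(β)\{ε} to FOLLOW(B); if β nullable, add FOLLOW(A).
FOLLOW(A) = {$, b}


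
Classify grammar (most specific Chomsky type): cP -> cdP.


LHS has context (more than one symbol) and |LHS| ≤ |RHS|
Classification: Type 1 (Context-Sensitive)


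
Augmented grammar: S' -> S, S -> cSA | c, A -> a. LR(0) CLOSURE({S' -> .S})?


Start: S' -> .S
For each item with dot before a nonterminal B, add B -> .γ for every B-production
Closure: [S' -> .S, S -> .cSA, S -> .c]


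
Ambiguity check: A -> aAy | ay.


balanced a^n…y^n: each string has a unique parse
Unambiguous


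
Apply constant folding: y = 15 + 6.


15 + 6 = 21 at compile time
Optimized: y = 21


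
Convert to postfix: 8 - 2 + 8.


Left to right (same or higher precedence on left)
Postfix: 8 2 - 8 +


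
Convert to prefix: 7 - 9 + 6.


left-to-right (same/higher precedence on left): tree is (+ (- 7 9) 6)
Prefix: + - 7 9 6


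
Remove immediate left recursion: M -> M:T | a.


Left-recursive alternatives: M:T; non-recursive: a
Introduce M': M -> aM', M' -> :TM' | ε


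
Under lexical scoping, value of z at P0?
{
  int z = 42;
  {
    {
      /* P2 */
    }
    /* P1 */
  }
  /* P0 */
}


z declared in the same block as P0
z = 42


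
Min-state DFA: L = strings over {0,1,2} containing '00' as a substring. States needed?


KMP-style automaton: 2 progress states + 1 absorbing accept = 3
Minimal DFA: 3 states


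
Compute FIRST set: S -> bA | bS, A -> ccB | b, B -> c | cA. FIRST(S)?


Per alternative of S: FIRST(bA) = {b}; FIRST(bS) = {b}
FIRST(S) = {b}


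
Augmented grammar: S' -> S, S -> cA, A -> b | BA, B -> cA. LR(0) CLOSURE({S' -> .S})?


Start: S' -> .S
For each item with dot before a nonterminal B, add B -> .γ for every B-production
Closure: [S' -> .S, S -> .cA]


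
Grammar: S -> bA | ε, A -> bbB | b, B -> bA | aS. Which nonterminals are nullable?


A nonterminal is nullable iff some alternative derives ε (directly, or every symbol in it is nullable)
Nullable: {S}


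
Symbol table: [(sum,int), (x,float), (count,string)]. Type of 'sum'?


Lookup 'sum' → type int


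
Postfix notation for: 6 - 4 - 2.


Left to right (same or higher precedence on left)
Postfix: 6 4 - 2 -


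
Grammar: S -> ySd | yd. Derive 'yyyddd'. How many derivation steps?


Derivation: S => ySd => yySdd => yyyddd
Steps: 3


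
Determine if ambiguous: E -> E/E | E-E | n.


'n/n-n' has two parse trees (no precedence encoded between / and -)
Ambiguous


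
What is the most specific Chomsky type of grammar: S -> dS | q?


Right-linear: every RHS is a terminal or a terminal followed by one nonterminal
Classification: Type 3 (Regular)


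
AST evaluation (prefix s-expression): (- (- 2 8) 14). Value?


Evaluate inner: (- 2 8) = -6
Evaluate root: (- -6 14) = -20
Result: -20


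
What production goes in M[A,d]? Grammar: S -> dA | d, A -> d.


For [A, d]: 'd' ∈ FIRST(d)
Entry: A -> d


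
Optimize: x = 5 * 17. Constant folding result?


5 * 17 = 85 at compile time
Optimized: x = 85


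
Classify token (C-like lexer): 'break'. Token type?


Pattern: reserved word
Type: KEYWORD


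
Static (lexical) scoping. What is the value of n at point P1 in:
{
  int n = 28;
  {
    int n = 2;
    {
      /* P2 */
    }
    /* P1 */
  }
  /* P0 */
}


n declared in the same block as P1
n = 2


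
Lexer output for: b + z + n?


Scan left to right, longest-match per lexeme
Tokens: ID(b), OP(+), ID(z), OP(+), ID(n)


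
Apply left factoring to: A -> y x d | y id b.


Common prefix: 'y'
Factored: A -> y A', A' -> x d | id b


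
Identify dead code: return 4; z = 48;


statement follows a return and is unreachable
Dead: 'z = 48'


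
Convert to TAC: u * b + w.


Break into single-operator statements:
t1 = u * b
t2 = t1 + w


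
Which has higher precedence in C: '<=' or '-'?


'-' is additive (level 9); '<=' is relational (level 7)
Higher level binds tighter
'-' has higher precedence than '<='


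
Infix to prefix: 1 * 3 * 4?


left-to-right (same/higher precedence on left): tree is (* (* 1 3) 4)
Prefix: * * 1 3 4


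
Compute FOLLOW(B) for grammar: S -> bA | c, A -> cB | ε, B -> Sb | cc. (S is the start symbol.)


$ ∈ FOLLOW(S). For each A -> αBβ: add FIRST(β)\{ε} to FOLLOW(B); if β nullable, add FOLLOW(A).
FOLLOW(B) = {$, b}


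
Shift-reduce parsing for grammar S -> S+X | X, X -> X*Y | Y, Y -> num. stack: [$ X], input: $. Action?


lookahead ∉ {*} so X won't extend; reduce S -> X
Action: reduce (S -> X)


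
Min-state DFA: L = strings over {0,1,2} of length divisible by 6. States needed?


Track length mod 6: states 0..5, accept at 0
Minimal DFA: 6 states


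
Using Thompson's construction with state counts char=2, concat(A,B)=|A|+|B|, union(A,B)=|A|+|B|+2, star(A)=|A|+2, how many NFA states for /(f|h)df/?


Syntax tree has 4 char leaf(s), 1 union(s), 0 star(s)
chars contribute 4×2 = 8; each union adds +2; each star adds +2
Total: 8 + 2 + 0 = 10 states


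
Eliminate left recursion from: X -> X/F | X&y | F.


Left-recursive alternatives: X/F, X&y; non-recursive: F
Introduce X': X -> FX', X' -> /FX' | &yX' | ε


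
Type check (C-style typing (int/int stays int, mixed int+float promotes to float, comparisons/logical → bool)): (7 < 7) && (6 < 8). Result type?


Operand types: bool && bool
Rule: logical operators take bool operands and yield bool
Result type: bool


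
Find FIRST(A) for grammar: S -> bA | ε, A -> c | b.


Per alternative of A: FIRST(c) = {c}; FIRST(b) = {b}
FIRST(A) = {b, c}
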